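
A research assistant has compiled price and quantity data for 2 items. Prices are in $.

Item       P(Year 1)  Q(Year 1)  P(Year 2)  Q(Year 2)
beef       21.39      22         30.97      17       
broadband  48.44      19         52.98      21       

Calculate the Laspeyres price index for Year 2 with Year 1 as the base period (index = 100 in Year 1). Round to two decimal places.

121.35

Laspeyres price index uses base-period quantities as weights.
ΣP(Year 2)·Q(Year 1) = 30.97×22 + 52.98×19 = 681.34 + 1006.62 = 1687.96
ΣP(Year 1)·Q(Year 1) = 21.39×22 + 48.44×19 = 470.58 + 920.36 = 1390.94
Index = 1687.96 / 1390.94 × 100 = 121.3539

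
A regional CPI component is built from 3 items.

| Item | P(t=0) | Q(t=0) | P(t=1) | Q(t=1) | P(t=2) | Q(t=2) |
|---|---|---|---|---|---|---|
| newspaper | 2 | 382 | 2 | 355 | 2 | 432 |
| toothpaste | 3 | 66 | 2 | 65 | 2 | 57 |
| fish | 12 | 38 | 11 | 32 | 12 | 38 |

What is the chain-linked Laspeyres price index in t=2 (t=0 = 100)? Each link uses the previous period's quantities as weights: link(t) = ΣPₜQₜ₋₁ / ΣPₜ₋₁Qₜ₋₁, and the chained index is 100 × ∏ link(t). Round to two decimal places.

Link t=0→t=1:
ΣP(t=1)Q(t=0) = 2×382 + 2×66 + 11×38 = 764 + 132 + 418 = 1314
ΣP(t=0)Q(t=0) = 2×382 + 3×66 + 12×38 = 764 + 198 + 456 = 1418
link = 1314/1418 = 0.926657
Link t=1→t=2:
ΣP(t=2)Q(t=1) = 2×355 + 2×65 + 12×32 = 710 + 130 + 384 = 1224
ΣP(t=1)Q(t=1) = 2×355 + 2×65 + 11×32 = 710 + 130 + 352 = 1192
link = 1224/1192 = 1.026846
Chained index = 100 × 0.926657 × 1.026846 = 95.1534

95.15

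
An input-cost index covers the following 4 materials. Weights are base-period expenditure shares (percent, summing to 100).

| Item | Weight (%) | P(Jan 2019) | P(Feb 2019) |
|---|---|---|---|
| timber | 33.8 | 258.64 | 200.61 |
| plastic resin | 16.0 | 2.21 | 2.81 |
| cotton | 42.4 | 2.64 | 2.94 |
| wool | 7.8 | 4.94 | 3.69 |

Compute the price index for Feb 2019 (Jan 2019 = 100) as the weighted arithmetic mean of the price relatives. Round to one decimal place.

99.6

timber: 33.8 × (200.61/258.64) = 33.8 × 0.775634 = 26.2164
plastic resin: 16.0 × (2.81/2.21) = 16.0 × 1.271493 = 20.3439
cotton: 42.4 × (2.94/2.64) = 42.4 × 1.113636 = 47.2182
wool: 7.8 × (3.69/4.94) = 7.8 × 0.746964 = 5.8263
Index = Σ wᵢ·(p₁ᵢ/p₀ᵢ) = 26.2164 + 20.3439 + 47.2182 + 5.8263 = 99.6048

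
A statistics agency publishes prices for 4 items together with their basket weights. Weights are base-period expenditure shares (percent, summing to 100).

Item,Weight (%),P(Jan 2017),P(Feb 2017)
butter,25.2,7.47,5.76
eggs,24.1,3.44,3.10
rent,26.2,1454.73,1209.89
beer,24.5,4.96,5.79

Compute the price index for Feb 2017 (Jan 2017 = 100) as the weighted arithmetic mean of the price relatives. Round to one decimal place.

91.5

butter: 25.2 × (5.76/7.47) = 25.2 × 0.771084 = 19.4313
eggs: 24.1 × (3.10/3.44) = 24.1 × 0.901163 = 21.7180
rent: 26.2 × (1209.89/1454.73) = 26.2 × 0.831694 = 21.7904
beer: 24.5 × (5.79/4.96) = 24.5 × 1.167339 = 28.5998
Index = Σ wᵢ·(p₁ᵢ/p₀ᵢ) = 19.4313 + 21.7180 + 21.7904 + 28.5998 = 91.5395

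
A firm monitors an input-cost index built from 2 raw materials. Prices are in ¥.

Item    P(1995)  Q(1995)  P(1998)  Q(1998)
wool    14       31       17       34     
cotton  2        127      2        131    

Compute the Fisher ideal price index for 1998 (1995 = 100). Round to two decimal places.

Laspeyres component (base-period weights):
ΣP(1998)Q(1995) = 17×31 + 2×127 = 527 + 254 = 781
ΣP(1995)Q(1995) = 14×31 + 2×127 = 434 + 254 = 688
L = 781 / 688 × 100 = 113.5174
Paasche component (current-period weights):
ΣP(1998)Q(1998) = 17×34 + 2×131 = 578 + 262 = 840
ΣP(1995)Q(1998) = 14×34 + 2×131 = 476 + 262 = 738
P = 840 / 738 × 100 = 113.8211
Fisher = √(L × P) = √(113.5174 × 113.8211) = 113.6692

113.67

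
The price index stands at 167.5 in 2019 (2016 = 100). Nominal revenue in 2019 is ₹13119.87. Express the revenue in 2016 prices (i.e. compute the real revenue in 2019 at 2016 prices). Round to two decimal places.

7832.76

Real = Nominal ÷ (Index/100) = 13119.87 ÷ (167.5/100)
     = 13119.87 ÷ 1.675 = 7832.7582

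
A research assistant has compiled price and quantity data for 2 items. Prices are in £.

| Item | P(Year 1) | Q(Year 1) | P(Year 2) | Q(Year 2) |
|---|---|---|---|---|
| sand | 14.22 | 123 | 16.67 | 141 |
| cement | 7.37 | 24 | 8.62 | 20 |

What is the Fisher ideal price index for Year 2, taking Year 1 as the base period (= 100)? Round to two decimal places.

Laspeyres component (base-period weights):
ΣP(Year 2)Q(Year 1) = 16.67×123 + 8.62×24 = 2050.41 + 206.88 = 2257.29
ΣP(Year 1)Q(Year 1) = 14.22×123 + 7.37×24 = 1749.06 + 176.88 = 1925.94
L = 2257.29 / 1925.94 × 100 = 117.2046
Paasche component (current-period weights):
ΣP(Year 2)Q(Year 2) = 16.67×141 + 8.62×20 = 2350.47 + 172.4 = 2522.87
ΣP(Year 1)Q(Year 2) = 14.22×141 + 7.37×20 = 2005.02 + 147.4 = 2152.42
P = 2522.87 / 2152.42 × 100 = 117.2109
Fisher = √(L × P) = √(117.2046 × 117.2109) = 117.2077

117.21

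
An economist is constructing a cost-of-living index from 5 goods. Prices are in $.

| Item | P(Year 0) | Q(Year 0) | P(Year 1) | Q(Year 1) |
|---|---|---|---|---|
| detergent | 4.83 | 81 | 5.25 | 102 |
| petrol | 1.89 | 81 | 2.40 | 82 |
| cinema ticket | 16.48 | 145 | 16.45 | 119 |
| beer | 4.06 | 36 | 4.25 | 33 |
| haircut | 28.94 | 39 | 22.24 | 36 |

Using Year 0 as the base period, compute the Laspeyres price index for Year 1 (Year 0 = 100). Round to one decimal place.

95.6

Laspeyres price index uses base-period quantities as weights.
ΣP(Year 1)·Q(Year 0) = 5.25×81 + 2.40×81 + 16.45×145 + 4.25×36 + 22.24×39 = 425.25 + 194.4 + 2385.25 + 153 + 867.36 = 4025.26
ΣP(Year 0)·Q(Year 0) = 4.83×81 + 1.89×81 + 16.48×145 + 4.06×36 + 28.94×39 = 391.23 + 153.09 + 2389.6 + 146.16 + 1128.66 = 4208.74
Index = 4025.26 / 4208.74 × 100 = 95.6405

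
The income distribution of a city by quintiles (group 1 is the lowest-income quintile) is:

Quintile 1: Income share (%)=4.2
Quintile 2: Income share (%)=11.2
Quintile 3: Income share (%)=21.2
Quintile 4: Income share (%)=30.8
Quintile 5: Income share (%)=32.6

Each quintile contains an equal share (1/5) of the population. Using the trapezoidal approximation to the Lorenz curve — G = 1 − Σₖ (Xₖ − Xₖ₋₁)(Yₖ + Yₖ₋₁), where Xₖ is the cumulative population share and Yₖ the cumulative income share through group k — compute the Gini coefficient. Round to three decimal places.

Cumulative income shares Yₖ: 0.0420, 0.1540, 0.3660, 0.6740, 1.0000
Σ (Xₖ−Xₖ₋₁)(Yₖ+Yₖ₋₁) = (1/5)(0.0420+0.0000) + (1/5)(0.1540+0.0420) + (1/5)(0.3660+0.1540) + (1/5)(0.6740+0.3660) + (1/5)(1.0000+0.6740)
  = 0.0084 + 0.0392 + 0.1040 + 0.2080 + 0.3348 = 0.6944
G = 1 − 0.6944 = 0.3056

0.306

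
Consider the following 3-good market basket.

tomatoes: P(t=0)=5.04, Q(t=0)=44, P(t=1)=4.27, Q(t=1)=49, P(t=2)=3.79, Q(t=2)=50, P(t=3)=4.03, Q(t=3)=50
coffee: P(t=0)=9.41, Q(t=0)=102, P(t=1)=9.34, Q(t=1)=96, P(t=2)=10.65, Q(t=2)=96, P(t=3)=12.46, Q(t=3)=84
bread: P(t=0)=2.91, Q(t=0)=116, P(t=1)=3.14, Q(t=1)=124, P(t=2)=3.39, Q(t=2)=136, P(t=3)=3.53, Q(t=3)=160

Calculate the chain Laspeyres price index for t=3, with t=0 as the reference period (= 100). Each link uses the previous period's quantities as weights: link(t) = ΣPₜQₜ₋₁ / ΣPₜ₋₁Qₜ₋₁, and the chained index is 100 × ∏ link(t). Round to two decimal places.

Link t=0→t=1:
ΣP(t=1)Q(t=0) = 4.27×44 + 9.34×102 + 3.14×116 = 187.88 + 952.68 + 364.24 = 1504.8
ΣP(t=0)Q(t=0) = 5.04×44 + 9.41×102 + 2.91×116 = 221.76 + 959.82 + 337.56 = 1519.14
link = 1504.8/1519.14 = 0.990560
Link t=1→t=2:
ΣP(t=2)Q(t=1) = 3.79×49 + 10.65×96 + 3.39×124 = 185.71 + 1022.4 + 420.36 = 1628.47
ΣP(t=1)Q(t=1) = 4.27×49 + 9.34×96 + 3.14×124 = 209.23 + 896.64 + 389.36 = 1495.23
link = 1628.47/1495.23 = 1.089110
Link t=2→t=3:
ΣP(t=3)Q(t=2) = 4.03×50 + 12.46×96 + 3.53×136 = 201.5 + 1196.16 + 480.08 = 1877.74
ΣP(t=2)Q(t=2) = 3.79×50 + 10.65×96 + 3.39×136 = 189.5 + 1022.4 + 461.04 = 1672.94
link = 1877.74/1672.94 = 1.122419
Chained index = 100 × 0.990560 × 1.089110 × 1.122419 = 121.0899

121.09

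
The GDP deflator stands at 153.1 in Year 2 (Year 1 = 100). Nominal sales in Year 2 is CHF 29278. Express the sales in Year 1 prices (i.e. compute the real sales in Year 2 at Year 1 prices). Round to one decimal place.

19123.4

Real = Nominal ÷ (Index/100) = 29278 ÷ (153.1/100)
     = 29278 ÷ 1.531 = 19123.4487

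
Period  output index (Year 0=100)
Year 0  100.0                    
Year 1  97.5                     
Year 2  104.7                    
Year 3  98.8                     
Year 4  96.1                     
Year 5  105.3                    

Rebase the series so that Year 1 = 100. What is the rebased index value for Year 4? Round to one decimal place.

Rebased(Year 4) = 96.1 / 97.5 × 100 = 98.5641

98.6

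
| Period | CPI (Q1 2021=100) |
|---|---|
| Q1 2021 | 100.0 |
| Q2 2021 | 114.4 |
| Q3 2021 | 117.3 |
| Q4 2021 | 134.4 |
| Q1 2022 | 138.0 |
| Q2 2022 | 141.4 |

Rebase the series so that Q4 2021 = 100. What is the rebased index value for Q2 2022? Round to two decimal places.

105.21

Rebased(Q2 2022) = 141.4 / 134.4 × 100 = 105.2083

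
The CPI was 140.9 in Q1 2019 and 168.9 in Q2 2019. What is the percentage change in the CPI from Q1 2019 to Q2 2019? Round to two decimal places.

19.87%

Change = (168.9 − 140.9) / 140.9 × 100
       = 28.0 / 140.9 × 100 = 19.8722%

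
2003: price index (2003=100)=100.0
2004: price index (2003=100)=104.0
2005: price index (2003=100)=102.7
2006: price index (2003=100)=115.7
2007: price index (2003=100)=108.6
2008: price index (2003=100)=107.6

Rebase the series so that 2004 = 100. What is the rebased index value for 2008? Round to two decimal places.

Rebased(2008) = 107.6 / 104.0 × 100 = 103.4615

103.46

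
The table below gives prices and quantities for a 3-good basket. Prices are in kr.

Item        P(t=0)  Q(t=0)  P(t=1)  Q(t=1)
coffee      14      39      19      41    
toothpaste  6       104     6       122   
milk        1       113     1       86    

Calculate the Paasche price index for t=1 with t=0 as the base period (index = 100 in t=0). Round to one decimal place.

Paasche price index uses current-period quantities as weights.
ΣP(t=1)·Q(t=1) = 19×41 + 6×122 + 1×86 = 779 + 732 + 86 = 1597
ΣP(t=0)·Q(t=1) = 14×41 + 6×122 + 1×86 = 574 + 732 + 86 = 1392
Index = 1597 / 1392 × 100 = 114.7270

114.7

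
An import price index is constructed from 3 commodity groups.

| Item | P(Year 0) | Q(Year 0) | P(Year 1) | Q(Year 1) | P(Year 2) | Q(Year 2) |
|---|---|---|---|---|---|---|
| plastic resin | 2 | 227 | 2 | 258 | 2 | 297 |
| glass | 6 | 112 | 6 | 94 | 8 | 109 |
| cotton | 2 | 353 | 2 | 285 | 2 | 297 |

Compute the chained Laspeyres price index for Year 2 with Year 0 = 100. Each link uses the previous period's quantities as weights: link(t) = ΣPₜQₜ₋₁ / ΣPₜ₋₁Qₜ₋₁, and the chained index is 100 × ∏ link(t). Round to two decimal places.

Link Year 0→Year 1:
ΣP(Year 1)Q(Year 0) = 2×227 + 6×112 + 2×353 = 454 + 672 + 706 = 1832
ΣP(Year 0)Q(Year 0) = 2×227 + 6×112 + 2×353 = 454 + 672 + 706 = 1832
link = 1832/1832 = 1.000000
Link Year 1→Year 2:
ΣP(Year 2)Q(Year 1) = 2×258 + 8×94 + 2×285 = 516 + 752 + 570 = 1838
ΣP(Year 1)Q(Year 1) = 2×258 + 6×94 + 2×285 = 516 + 564 + 570 = 1650
link = 1838/1650 = 1.113939
Chained index = 100 × 1.000000 × 1.113939 = 111.3939

111.39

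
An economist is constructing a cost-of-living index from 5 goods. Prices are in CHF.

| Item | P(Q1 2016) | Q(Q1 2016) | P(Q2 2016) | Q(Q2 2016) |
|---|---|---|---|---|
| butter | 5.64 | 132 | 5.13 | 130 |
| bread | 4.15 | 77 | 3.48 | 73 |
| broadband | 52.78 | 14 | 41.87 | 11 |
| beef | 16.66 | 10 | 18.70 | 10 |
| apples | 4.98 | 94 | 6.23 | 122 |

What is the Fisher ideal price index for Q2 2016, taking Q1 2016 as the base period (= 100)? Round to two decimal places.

Laspeyres component (base-period weights):
ΣP(Q2 2016)Q(Q1 2016) = 5.13×132 + 3.48×77 + 41.87×14 + 18.70×10 + 6.23×94 = 677.16 + 267.96 + 586.18 + 187 + 585.62 = 2303.92
ΣP(Q1 2016)Q(Q1 2016) = 5.64×132 + 4.15×77 + 52.78×14 + 16.66×10 + 4.98×94 = 744.48 + 319.55 + 738.92 + 166.6 + 468.12 = 2437.67
L = 2303.92 / 2437.67 × 100 = 94.5132
Paasche component (current-period weights):
ΣP(Q2 2016)Q(Q2 2016) = 5.13×130 + 3.48×73 + 41.87×11 + 18.70×10 + 6.23×122 = 666.9 + 254.04 + 460.57 + 187 + 760.06 = 2328.57
ΣP(Q1 2016)Q(Q2 2016) = 5.64×130 + 4.15×73 + 52.78×11 + 16.66×10 + 4.98×122 = 733.2 + 302.95 + 580.58 + 166.6 + 607.56 = 2390.89
P = 2328.57 / 2390.89 × 100 = 97.3934
Fisher = √(L × P) = √(94.5132 × 97.3934) = 95.9425

95.94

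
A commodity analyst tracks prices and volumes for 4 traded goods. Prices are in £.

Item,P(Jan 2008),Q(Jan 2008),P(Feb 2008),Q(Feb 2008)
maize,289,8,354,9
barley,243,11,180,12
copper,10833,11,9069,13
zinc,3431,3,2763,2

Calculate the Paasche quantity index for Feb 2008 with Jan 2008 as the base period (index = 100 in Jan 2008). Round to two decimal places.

114.10

Paasche quantity index uses current-period prices as weights.
ΣP(Feb 2008)·Q(Feb 2008) = 354×9 + 180×12 + 9069×13 + 2763×2 = 3186 + 2160 + 117897 + 5526 = 128769
ΣP(Feb 2008)·Q(Jan 2008) = 354×8 + 180×11 + 9069×11 + 2763×3 = 2832 + 1980 + 99759 + 8289 = 112860
Index = 128769 / 112860 × 100 = 114.0962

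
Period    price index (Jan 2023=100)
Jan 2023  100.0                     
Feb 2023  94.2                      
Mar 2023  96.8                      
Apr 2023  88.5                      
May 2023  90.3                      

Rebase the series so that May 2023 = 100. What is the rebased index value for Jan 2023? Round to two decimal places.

110.74

Rebased(Jan 2023) = 100.0 / 90.3 × 100 = 110.7420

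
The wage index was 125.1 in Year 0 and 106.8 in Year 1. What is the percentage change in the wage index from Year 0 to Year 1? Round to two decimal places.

Change = (106.8 − 125.1) / 125.1 × 100
       = -18.3 / 125.1 × 100 = -14.6283%

-14.63%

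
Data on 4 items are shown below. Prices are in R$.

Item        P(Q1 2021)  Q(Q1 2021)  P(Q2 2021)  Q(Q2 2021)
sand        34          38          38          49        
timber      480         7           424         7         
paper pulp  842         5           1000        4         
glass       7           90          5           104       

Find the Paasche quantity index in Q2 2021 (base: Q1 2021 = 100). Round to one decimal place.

94.8

Paasche quantity index uses current-period prices as weights.
ΣP(Q2 2021)·Q(Q2 2021) = 38×49 + 424×7 + 1000×4 + 5×104 = 1862 + 2968 + 4000 + 520 = 9350
ΣP(Q2 2021)·Q(Q1 2021) = 38×38 + 424×7 + 1000×5 + 5×90 = 1444 + 2968 + 5000 + 450 = 9862
Index = 9350 / 9862 × 100 = 94.8084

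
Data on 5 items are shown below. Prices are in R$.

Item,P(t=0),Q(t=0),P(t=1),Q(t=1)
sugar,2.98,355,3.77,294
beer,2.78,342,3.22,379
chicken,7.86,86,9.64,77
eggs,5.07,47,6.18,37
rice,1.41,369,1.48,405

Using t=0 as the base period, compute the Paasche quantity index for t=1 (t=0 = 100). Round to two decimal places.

94.98

Paasche quantity index uses current-period prices as weights.
ΣP(t=1)·Q(t=1) = 3.77×294 + 3.22×379 + 9.64×77 + 6.18×37 + 1.48×405 = 1108.38 + 1220.38 + 742.28 + 228.66 + 599.4 = 3899.1
ΣP(t=1)·Q(t=0) = 3.77×355 + 3.22×342 + 9.64×86 + 6.18×47 + 1.48×369 = 1338.35 + 1101.24 + 829.04 + 290.46 + 546.12 = 4105.21
Index = 3899.1 / 4105.21 × 100 = 94.9793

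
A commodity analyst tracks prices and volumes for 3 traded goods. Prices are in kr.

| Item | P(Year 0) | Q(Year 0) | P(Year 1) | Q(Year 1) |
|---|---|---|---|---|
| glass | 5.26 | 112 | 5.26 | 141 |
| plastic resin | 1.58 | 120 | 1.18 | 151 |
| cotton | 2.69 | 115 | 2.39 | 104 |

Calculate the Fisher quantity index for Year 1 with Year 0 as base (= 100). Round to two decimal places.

Laspeyres component (base-period weights):
ΣP(Year 0)Q(Year 1) = 5.26×141 + 1.58×151 + 2.69×104 = 741.66 + 238.58 + 279.76 = 1260
ΣP(Year 0)Q(Year 0) = 5.26×112 + 1.58×120 + 2.69×115 = 589.12 + 189.6 + 309.35 = 1088.07
L = 1260 / 1088.07 × 100 = 115.8014
Paasche component (current-period weights):
ΣP(Year 1)Q(Year 1) = 5.26×141 + 1.18×151 + 2.39×104 = 741.66 + 178.18 + 248.56 = 1168.4
ΣP(Year 1)Q(Year 0) = 5.26×112 + 1.18×120 + 2.39×115 = 589.12 + 141.6 + 274.85 = 1005.57
P = 1168.4 / 1005.57 × 100 = 116.1928
Fisher = √(L × P) = √(115.8014 × 116.1928) = 115.9969

116.00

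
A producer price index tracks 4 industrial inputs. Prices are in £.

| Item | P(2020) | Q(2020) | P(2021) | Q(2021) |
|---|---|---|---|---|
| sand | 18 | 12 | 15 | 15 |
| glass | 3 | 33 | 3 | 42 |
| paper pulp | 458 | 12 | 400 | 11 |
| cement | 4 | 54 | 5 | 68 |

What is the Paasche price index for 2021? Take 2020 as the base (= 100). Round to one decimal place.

Paasche price index uses current-period quantities as weights.
ΣP(2021)·Q(2021) = 15×15 + 3×42 + 400×11 + 5×68 = 225 + 126 + 4400 + 340 = 5091
ΣP(2020)·Q(2021) = 18×15 + 3×42 + 458×11 + 4×68 = 270 + 126 + 5038 + 272 = 5706
Index = 5091 / 5706 × 100 = 89.2219

89.2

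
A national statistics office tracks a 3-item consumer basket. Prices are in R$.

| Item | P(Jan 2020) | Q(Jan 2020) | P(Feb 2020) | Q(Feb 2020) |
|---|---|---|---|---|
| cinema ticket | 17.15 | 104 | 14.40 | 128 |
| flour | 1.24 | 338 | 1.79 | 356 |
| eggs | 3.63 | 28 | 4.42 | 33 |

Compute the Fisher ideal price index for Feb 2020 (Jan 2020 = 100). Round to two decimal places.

Laspeyres component (base-period weights):
ΣP(Feb 2020)Q(Jan 2020) = 14.40×104 + 1.79×338 + 4.42×28 = 1497.6 + 605.02 + 123.76 = 2226.38
ΣP(Jan 2020)Q(Jan 2020) = 17.15×104 + 1.24×338 + 3.63×28 = 1783.6 + 419.12 + 101.64 = 2304.36
L = 2226.38 / 2304.36 × 100 = 96.6160
Paasche component (current-period weights):
ΣP(Feb 2020)Q(Feb 2020) = 14.40×128 + 1.79×356 + 4.42×33 = 1843.2 + 637.24 + 145.86 = 2626.3
ΣP(Jan 2020)Q(Feb 2020) = 17.15×128 + 1.24×356 + 3.63×33 = 2195.2 + 441.44 + 119.79 = 2756.43
P = 2626.3 / 2756.43 × 100 = 95.2790
Fisher = √(L × P) = √(96.6160 × 95.2790) = 95.9452

95.95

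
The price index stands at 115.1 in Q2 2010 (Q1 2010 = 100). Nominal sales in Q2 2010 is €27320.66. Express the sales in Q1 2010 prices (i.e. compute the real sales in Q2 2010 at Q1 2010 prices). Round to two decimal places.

Real = Nominal ÷ (Index/100) = 27320.66 ÷ (115.1/100)
     = 27320.66 ÷ 1.151 = 23736.4553

23736.46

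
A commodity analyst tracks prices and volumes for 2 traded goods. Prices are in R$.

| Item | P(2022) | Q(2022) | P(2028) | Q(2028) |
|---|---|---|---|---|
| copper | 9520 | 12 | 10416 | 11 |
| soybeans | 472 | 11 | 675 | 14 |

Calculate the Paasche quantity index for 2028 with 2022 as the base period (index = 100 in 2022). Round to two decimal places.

Paasche quantity index uses current-period prices as weights.
ΣP(2028)·Q(2028) = 10416×11 + 675×14 = 114576 + 9450 = 124026
ΣP(2028)·Q(2022) = 10416×12 + 675×11 = 124992 + 7425 = 132417
Index = 124026 / 132417 × 100 = 93.6632

93.66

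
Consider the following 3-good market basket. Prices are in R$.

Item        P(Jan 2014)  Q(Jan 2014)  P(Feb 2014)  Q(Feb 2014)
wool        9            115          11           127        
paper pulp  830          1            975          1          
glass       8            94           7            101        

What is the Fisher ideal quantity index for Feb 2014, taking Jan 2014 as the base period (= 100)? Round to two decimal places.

106.26

Laspeyres component (base-period weights):
ΣP(Jan 2014)Q(Feb 2014) = 9×127 + 830×1 + 8×101 = 1143 + 830 + 808 = 2781
ΣP(Jan 2014)Q(Jan 2014) = 9×115 + 830×1 + 8×94 = 1035 + 830 + 752 = 2617
L = 2781 / 2617 × 100 = 106.2667
Paasche component (current-period weights):
ΣP(Feb 2014)Q(Feb 2014) = 11×127 + 975×1 + 7×101 = 1397 + 975 + 707 = 3079
ΣP(Feb 2014)Q(Jan 2014) = 11×115 + 975×1 + 7×94 = 1265 + 975 + 658 = 2898
P = 3079 / 2898 × 100 = 106.2457
Fisher = √(L × P) = √(106.2667 × 106.2457) = 106.2562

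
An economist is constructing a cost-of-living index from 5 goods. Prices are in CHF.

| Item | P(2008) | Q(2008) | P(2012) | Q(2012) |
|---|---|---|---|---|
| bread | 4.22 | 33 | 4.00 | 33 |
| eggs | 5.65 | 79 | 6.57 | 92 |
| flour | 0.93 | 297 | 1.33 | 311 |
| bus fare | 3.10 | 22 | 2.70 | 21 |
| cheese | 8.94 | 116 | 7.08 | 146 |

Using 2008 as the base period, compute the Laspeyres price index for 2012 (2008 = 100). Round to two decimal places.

97.95

Laspeyres price index uses base-period quantities as weights.
ΣP(2012)·Q(2008) = 4.00×33 + 6.57×79 + 1.33×297 + 2.70×22 + 7.08×116 = 132 + 519.03 + 395.01 + 59.4 + 821.28 = 1926.72
ΣP(2008)·Q(2008) = 4.22×33 + 5.65×79 + 0.93×297 + 3.10×22 + 8.94×116 = 139.26 + 446.35 + 276.21 + 68.2 + 1037.04 = 1967.06
Index = 1926.72 / 1967.06 × 100 = 97.9492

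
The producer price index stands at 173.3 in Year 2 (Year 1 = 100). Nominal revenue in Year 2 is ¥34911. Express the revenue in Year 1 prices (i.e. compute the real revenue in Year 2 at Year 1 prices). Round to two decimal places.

Real = Nominal ÷ (Index/100) = 34911 ÷ (173.3/100)
     = 34911 ÷ 1.733 = 20144.8355

20144.84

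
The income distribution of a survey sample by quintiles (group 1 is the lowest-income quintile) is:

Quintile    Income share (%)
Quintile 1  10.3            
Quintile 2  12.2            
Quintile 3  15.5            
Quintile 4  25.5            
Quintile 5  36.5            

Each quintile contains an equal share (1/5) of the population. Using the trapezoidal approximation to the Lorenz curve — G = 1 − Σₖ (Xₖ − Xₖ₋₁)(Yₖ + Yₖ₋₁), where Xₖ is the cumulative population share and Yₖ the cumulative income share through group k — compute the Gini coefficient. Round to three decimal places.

0.263

Cumulative income shares Yₖ: 0.1030, 0.2250, 0.3800, 0.6350, 1.0000
Σ (Xₖ−Xₖ₋₁)(Yₖ+Yₖ₋₁) = (1/5)(0.1030+0.0000) + (1/5)(0.2250+0.1030) + (1/5)(0.3800+0.2250) + (1/5)(0.6350+0.3800) + (1/5)(1.0000+0.6350)
  = 0.0206 + 0.0656 + 0.1210 + 0.2030 + 0.3270 = 0.7372
G = 1 − 0.7372 = 0.2628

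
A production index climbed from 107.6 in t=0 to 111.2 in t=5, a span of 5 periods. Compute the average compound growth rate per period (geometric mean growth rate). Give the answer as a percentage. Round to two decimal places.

0.66%

Growth factor = (111.2/107.6)^(1/5) = (1.033457)^(1/5) = 1.006604
Growth rate = 1.006604 − 1 = 0.006604 = 0.6604%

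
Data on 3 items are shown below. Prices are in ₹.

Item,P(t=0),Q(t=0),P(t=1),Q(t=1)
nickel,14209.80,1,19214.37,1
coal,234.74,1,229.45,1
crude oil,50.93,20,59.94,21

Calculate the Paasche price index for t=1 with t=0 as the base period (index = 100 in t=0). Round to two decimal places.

133.44

Paasche price index uses current-period quantities as weights.
ΣP(t=1)·Q(t=1) = 19214.37×1 + 229.45×1 + 59.94×21 = 19214.37 + 229.45 + 1258.74 = 20702.56
ΣP(t=0)·Q(t=1) = 14209.80×1 + 234.74×1 + 50.93×21 = 14209.8 + 234.74 + 1069.53 = 15514.07
Index = 20702.56 / 15514.07 × 100 = 133.4438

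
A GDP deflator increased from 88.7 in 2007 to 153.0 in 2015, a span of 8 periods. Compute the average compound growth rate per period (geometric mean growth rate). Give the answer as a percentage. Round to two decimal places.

7.05%

Growth factor = (153.0/88.7)^(1/8) = (1.724915)^(1/8) = 1.070523
Growth rate = 1.070523 − 1 = 0.070523 = 7.0523%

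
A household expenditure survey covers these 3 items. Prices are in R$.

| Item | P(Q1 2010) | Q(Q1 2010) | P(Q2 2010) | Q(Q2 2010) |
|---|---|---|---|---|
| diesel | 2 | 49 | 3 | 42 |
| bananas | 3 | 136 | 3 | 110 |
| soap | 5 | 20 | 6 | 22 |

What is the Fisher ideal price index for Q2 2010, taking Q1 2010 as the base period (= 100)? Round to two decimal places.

111.80

Laspeyres component (base-period weights):
ΣP(Q2 2010)Q(Q1 2010) = 3×49 + 3×136 + 6×20 = 147 + 408 + 120 = 675
ΣP(Q1 2010)Q(Q1 2010) = 2×49 + 3×136 + 5×20 = 98 + 408 + 100 = 606
L = 675 / 606 × 100 = 111.3861
Paasche component (current-period weights):
ΣP(Q2 2010)Q(Q2 2010) = 3×42 + 3×110 + 6×22 = 126 + 330 + 132 = 588
ΣP(Q1 2010)Q(Q2 2010) = 2×42 + 3×110 + 5×22 = 84 + 330 + 110 = 524
P = 588 / 524 × 100 = 112.2137
Fisher = √(L × P) = √(111.3861 × 112.2137) = 111.7992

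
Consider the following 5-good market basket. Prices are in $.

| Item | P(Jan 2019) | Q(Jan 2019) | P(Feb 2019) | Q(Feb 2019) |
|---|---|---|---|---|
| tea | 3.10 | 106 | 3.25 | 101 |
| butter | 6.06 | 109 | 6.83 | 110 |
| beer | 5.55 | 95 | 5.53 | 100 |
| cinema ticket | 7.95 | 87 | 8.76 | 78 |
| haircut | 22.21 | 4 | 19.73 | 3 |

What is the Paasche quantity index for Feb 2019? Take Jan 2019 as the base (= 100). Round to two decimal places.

Paasche quantity index uses current-period prices as weights.
ΣP(Feb 2019)·Q(Feb 2019) = 3.25×101 + 6.83×110 + 5.53×100 + 8.76×78 + 19.73×3 = 328.25 + 751.3 + 553 + 683.28 + 59.19 = 2375.02
ΣP(Feb 2019)·Q(Jan 2019) = 3.25×106 + 6.83×109 + 5.53×95 + 8.76×87 + 19.73×4 = 344.5 + 744.47 + 525.35 + 762.12 + 78.92 = 2455.36
Index = 2375.02 / 2455.36 × 100 = 96.7280

96.73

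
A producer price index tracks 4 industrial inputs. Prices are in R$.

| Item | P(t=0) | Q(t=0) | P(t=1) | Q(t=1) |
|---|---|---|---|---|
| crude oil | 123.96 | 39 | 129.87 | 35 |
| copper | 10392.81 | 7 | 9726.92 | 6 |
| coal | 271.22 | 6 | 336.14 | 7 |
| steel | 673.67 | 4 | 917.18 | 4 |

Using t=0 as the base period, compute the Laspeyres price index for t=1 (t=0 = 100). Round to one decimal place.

Laspeyres price index uses base-period quantities as weights.
ΣP(t=1)·Q(t=0) = 129.87×39 + 9726.92×7 + 336.14×6 + 917.18×4 = 5064.93 + 68088.44 + 2016.84 + 3668.72 = 78838.93
ΣP(t=0)·Q(t=0) = 123.96×39 + 10392.81×7 + 271.22×6 + 673.67×4 = 4834.44 + 72749.67 + 1627.32 + 2694.68 = 81906.11
Index = 78838.93 / 81906.11 × 100 = 96.2552

96.3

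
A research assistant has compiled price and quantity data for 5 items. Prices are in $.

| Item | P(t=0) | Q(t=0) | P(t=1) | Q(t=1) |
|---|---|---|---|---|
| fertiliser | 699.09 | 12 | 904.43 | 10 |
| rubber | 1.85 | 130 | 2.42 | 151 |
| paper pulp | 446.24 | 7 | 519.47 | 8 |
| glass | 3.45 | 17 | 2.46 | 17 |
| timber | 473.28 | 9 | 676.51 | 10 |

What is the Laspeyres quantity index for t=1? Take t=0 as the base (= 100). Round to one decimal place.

97.3

Laspeyres quantity index uses base-period prices as weights.
ΣP(t=0)·Q(t=1) = 699.09×10 + 1.85×151 + 446.24×8 + 3.45×17 + 473.28×10 = 6990.9 + 279.35 + 3569.92 + 58.65 + 4732.8 = 15631.62
ΣP(t=0)·Q(t=0) = 699.09×12 + 1.85×130 + 446.24×7 + 3.45×17 + 473.28×9 = 8389.08 + 240.5 + 3123.68 + 58.65 + 4259.52 = 16071.43
Index = 15631.62 / 16071.43 × 100 = 97.2634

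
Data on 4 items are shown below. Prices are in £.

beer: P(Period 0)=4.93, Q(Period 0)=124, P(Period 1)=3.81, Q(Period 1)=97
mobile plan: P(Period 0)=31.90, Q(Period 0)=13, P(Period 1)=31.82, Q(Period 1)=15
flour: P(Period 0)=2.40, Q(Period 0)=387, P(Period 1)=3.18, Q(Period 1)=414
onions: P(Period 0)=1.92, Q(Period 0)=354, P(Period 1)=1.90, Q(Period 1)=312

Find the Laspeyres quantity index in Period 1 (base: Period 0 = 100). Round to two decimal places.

Laspeyres quantity index uses base-period prices as weights.
ΣP(Period 0)·Q(Period 1) = 4.93×97 + 31.90×15 + 2.40×414 + 1.92×312 = 478.21 + 478.5 + 993.6 + 599.04 = 2549.35
ΣP(Period 0)·Q(Period 0) = 4.93×124 + 31.90×13 + 2.40×387 + 1.92×354 = 611.32 + 414.7 + 928.8 + 679.68 = 2634.5
Index = 2549.35 / 2634.5 × 100 = 96.7679

96.77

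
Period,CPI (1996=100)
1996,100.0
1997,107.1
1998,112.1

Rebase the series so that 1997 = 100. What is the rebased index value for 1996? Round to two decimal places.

Rebased(1996) = 100.0 / 107.1 × 100 = 93.3707

93.37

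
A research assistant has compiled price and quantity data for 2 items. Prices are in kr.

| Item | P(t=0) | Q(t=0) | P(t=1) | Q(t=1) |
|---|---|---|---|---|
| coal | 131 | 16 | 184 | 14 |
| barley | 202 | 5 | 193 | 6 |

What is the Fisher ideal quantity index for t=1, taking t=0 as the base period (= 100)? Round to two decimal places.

Laspeyres component (base-period weights):
ΣP(t=0)Q(t=1) = 131×14 + 202×6 = 1834 + 1212 = 3046
ΣP(t=0)Q(t=0) = 131×16 + 202×5 = 2096 + 1010 = 3106
L = 3046 / 3106 × 100 = 98.0683
Paasche component (current-period weights):
ΣP(t=1)Q(t=1) = 184×14 + 193×6 = 2576 + 1158 = 3734
ΣP(t=1)Q(t=0) = 184×16 + 193×5 = 2944 + 965 = 3909
P = 3734 / 3909 × 100 = 95.5232
Fisher = √(L × P) = √(98.0683 × 95.5232) = 96.7873

96.79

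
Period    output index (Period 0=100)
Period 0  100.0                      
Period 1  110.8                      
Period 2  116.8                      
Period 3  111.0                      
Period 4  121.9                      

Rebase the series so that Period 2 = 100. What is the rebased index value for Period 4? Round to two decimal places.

Rebased(Period 4) = 121.9 / 116.8 × 100 = 104.3664

104.37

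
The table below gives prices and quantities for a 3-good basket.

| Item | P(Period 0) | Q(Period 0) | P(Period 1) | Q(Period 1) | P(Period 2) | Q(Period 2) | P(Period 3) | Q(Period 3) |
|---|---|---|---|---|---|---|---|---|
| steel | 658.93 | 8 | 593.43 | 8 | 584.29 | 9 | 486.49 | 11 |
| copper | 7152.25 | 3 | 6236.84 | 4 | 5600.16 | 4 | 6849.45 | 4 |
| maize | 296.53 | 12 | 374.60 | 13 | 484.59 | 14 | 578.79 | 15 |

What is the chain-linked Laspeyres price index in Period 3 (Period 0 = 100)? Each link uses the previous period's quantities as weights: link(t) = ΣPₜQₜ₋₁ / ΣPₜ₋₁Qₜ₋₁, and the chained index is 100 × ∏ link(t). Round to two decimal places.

Link Period 0→Period 1:
ΣP(Period 1)Q(Period 0) = 593.43×8 + 6236.84×3 + 374.60×12 = 4747.44 + 18710.52 + 4495.2 = 27953.16
ΣP(Period 0)Q(Period 0) = 658.93×8 + 7152.25×3 + 296.53×12 = 5271.44 + 21456.75 + 3558.36 = 30286.55
link = 27953.16/30286.55 = 0.922956
Link Period 1→Period 2:
ΣP(Period 2)Q(Period 1) = 584.29×8 + 5600.16×4 + 484.59×13 = 4674.32 + 22400.64 + 6299.67 = 33374.63
ΣP(Period 1)Q(Period 1) = 593.43×8 + 6236.84×4 + 374.60×13 = 4747.44 + 24947.36 + 4869.8 = 34564.6
link = 33374.63/34564.6 = 0.965573
Link Period 2→Period 3:
ΣP(Period 3)Q(Period 2) = 486.49×9 + 6849.45×4 + 578.79×14 = 4378.41 + 27397.8 + 8103.06 = 39879.27
ΣP(Period 2)Q(Period 2) = 584.29×9 + 5600.16×4 + 484.59×14 = 5258.61 + 22400.64 + 6784.26 = 34443.51
link = 39879.27/34443.51 = 1.157817
Chained index = 100 × 0.922956 × 0.965573 × 1.157817 = 103.1824

103.18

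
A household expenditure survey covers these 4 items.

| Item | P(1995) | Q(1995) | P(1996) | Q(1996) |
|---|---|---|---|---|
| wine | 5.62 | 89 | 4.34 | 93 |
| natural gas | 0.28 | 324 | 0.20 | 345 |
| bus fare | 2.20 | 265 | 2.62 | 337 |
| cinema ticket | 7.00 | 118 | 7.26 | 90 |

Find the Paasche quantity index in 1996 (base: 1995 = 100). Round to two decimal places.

100.35

Paasche quantity index uses current-period prices as weights.
ΣP(1996)·Q(1996) = 4.34×93 + 0.20×345 + 2.62×337 + 7.26×90 = 403.62 + 69 + 882.94 + 653.4 = 2008.96
ΣP(1996)·Q(1995) = 4.34×89 + 0.20×324 + 2.62×265 + 7.26×118 = 386.26 + 64.8 + 694.3 + 856.68 = 2002.04
Index = 2008.96 / 2002.04 × 100 = 100.3456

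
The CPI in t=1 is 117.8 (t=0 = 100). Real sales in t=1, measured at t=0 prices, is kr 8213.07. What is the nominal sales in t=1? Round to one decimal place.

Nominal = Real × (Index/100) = 8213.07 × (117.8/100)
        = 8213.07 × 1.178 = 9674.9965

9675.0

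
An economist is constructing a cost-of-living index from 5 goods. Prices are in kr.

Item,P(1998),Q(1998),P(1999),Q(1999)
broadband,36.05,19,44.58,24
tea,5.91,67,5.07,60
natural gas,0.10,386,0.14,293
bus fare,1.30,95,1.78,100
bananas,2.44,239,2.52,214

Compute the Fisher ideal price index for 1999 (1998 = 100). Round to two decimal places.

111.17

Laspeyres component (base-period weights):
ΣP(1999)Q(1998) = 44.58×19 + 5.07×67 + 0.14×386 + 1.78×95 + 2.52×239 = 847.02 + 339.69 + 54.04 + 169.1 + 602.28 = 2012.13
ΣP(1998)Q(1998) = 36.05×19 + 5.91×67 + 0.10×386 + 1.30×95 + 2.44×239 = 684.95 + 395.97 + 38.6 + 123.5 + 583.16 = 1826.18
L = 2012.13 / 1826.18 × 100 = 110.1825
Paasche component (current-period weights):
ΣP(1999)Q(1999) = 44.58×24 + 5.07×60 + 0.14×293 + 1.78×100 + 2.52×214 = 1069.92 + 304.2 + 41.02 + 178 + 539.28 = 2132.42
ΣP(1998)Q(1999) = 36.05×24 + 5.91×60 + 0.10×293 + 1.30×100 + 2.44×214 = 865.2 + 354.6 + 29.3 + 130 + 522.16 = 1901.26
P = 2132.42 / 1901.26 × 100 = 112.1583
Fisher = √(L × P) = √(110.1825 × 112.1583) = 111.1660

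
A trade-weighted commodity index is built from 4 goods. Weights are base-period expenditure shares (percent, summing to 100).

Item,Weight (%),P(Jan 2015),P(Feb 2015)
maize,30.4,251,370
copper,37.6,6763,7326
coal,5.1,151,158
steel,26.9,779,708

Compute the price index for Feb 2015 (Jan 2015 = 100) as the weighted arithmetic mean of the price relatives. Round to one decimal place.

maize: 30.4 × (370/251) = 30.4 × 1.474104 = 44.8127
copper: 37.6 × (7326/6763) = 37.6 × 1.083247 = 40.7301
coal: 5.1 × (158/151) = 5.1 × 1.046358 = 5.3364
steel: 26.9 × (708/779) = 26.9 × 0.908858 = 24.4483
Index = Σ wᵢ·(p₁ᵢ/p₀ᵢ) = 44.8127 + 40.7301 + 5.3364 + 24.4483 = 115.3275

115.3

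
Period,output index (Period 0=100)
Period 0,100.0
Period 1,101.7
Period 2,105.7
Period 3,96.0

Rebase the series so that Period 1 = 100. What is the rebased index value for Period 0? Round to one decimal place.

98.3

Rebased(Period 0) = 100.0 / 101.7 × 100 = 98.3284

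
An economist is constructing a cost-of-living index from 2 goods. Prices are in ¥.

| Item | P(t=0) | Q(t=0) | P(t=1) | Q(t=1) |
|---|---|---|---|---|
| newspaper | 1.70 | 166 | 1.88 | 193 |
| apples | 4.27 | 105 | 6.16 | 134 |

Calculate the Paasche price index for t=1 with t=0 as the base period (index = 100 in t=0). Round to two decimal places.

131.99

Paasche price index uses current-period quantities as weights.
ΣP(t=1)·Q(t=1) = 1.88×193 + 6.16×134 = 362.84 + 825.44 = 1188.28
ΣP(t=0)·Q(t=1) = 1.70×193 + 4.27×134 = 328.1 + 572.18 = 900.28
Index = 1188.28 / 900.28 × 100 = 131.9900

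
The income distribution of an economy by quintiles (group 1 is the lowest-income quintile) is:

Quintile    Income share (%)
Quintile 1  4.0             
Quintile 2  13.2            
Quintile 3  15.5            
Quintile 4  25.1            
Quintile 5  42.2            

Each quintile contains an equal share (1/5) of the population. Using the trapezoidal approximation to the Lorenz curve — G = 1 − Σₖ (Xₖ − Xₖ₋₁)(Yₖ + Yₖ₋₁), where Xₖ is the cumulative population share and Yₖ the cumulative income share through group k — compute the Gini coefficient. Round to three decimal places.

Cumulative income shares Yₖ: 0.0400, 0.1720, 0.3270, 0.5780, 1.0000
Σ (Xₖ−Xₖ₋₁)(Yₖ+Yₖ₋₁) = (1/5)(0.0400+0.0000) + (1/5)(0.1720+0.0400) + (1/5)(0.3270+0.1720) + (1/5)(0.5780+0.3270) + (1/5)(1.0000+0.5780)
  = 0.0080 + 0.0424 + 0.0998 + 0.1810 + 0.3156 = 0.6468
G = 1 − 0.6468 = 0.3532

0.353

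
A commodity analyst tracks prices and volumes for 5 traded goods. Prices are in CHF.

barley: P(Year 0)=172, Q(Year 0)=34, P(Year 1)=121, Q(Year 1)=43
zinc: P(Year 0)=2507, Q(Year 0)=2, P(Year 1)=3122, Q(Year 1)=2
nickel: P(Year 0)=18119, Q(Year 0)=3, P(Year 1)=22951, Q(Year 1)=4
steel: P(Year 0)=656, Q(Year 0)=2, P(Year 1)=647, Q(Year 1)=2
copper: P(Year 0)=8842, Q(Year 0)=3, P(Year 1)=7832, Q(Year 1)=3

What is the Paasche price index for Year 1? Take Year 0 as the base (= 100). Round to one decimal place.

Paasche price index uses current-period quantities as weights.
ΣP(Year 1)·Q(Year 1) = 121×43 + 3122×2 + 22951×4 + 647×2 + 7832×3 = 5203 + 6244 + 91804 + 1294 + 23496 = 128041
ΣP(Year 0)·Q(Year 1) = 172×43 + 2507×2 + 18119×4 + 656×2 + 8842×3 = 7396 + 5014 + 72476 + 1312 + 26526 = 112724
Index = 128041 / 112724 × 100 = 113.5881

113.6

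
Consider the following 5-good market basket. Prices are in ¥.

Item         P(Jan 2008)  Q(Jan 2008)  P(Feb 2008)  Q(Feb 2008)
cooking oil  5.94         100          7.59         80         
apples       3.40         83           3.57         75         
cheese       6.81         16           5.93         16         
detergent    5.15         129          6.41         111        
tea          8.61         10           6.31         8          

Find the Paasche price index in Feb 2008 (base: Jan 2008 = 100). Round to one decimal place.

Paasche price index uses current-period quantities as weights.
ΣP(Feb 2008)·Q(Feb 2008) = 7.59×80 + 3.57×75 + 5.93×16 + 6.41×111 + 6.31×8 = 607.2 + 267.75 + 94.88 + 711.51 + 50.48 = 1731.82
ΣP(Jan 2008)·Q(Feb 2008) = 5.94×80 + 3.40×75 + 6.81×16 + 5.15×111 + 8.61×8 = 475.2 + 255 + 108.96 + 571.65 + 68.88 = 1479.69
Index = 1731.82 / 1479.69 × 100 = 117.0394

117.0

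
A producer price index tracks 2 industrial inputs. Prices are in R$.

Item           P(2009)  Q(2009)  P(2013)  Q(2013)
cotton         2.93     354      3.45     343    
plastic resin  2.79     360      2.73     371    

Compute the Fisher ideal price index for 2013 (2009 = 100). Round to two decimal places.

107.80

Laspeyres component (base-period weights):
ΣP(2013)Q(2009) = 3.45×354 + 2.73×360 = 1221.3 + 982.8 = 2204.1
ΣP(2009)Q(2009) = 2.93×354 + 2.79×360 = 1037.22 + 1004.4 = 2041.62
L = 2204.1 / 2041.62 × 100 = 107.9584
Paasche component (current-period weights):
ΣP(2013)Q(2013) = 3.45×343 + 2.73×371 = 1183.35 + 1012.83 = 2196.18
ΣP(2009)Q(2013) = 2.93×343 + 2.79×371 = 1004.99 + 1035.09 = 2040.08
P = 2196.18 / 2040.08 × 100 = 107.6517
Fisher = √(L × P) = √(107.9584 × 107.6517) = 107.8049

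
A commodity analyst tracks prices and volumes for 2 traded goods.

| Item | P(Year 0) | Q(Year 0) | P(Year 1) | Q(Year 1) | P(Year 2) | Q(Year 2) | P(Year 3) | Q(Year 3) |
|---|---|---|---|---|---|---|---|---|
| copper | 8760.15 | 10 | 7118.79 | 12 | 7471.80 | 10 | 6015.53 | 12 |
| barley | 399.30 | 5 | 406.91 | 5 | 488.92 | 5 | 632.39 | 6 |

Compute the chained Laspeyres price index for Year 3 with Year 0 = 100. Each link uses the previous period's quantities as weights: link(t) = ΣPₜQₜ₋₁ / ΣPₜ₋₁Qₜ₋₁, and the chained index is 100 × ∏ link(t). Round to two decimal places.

Link Year 0→Year 1:
ΣP(Year 1)Q(Year 0) = 7118.79×10 + 406.91×5 = 71187.9 + 2034.55 = 73222.45
ΣP(Year 0)Q(Year 0) = 8760.15×10 + 399.30×5 = 87601.5 + 1996.5 = 89598
link = 73222.45/89598 = 0.817233
Link Year 1→Year 2:
ΣP(Year 2)Q(Year 1) = 7471.80×12 + 488.92×5 = 89661.6 + 2444.6 = 92106.2
ΣP(Year 1)Q(Year 1) = 7118.79×12 + 406.91×5 = 85425.48 + 2034.55 = 87460.03
link = 92106.2/87460.03 = 1.053123
Link Year 2→Year 3:
ΣP(Year 3)Q(Year 2) = 6015.53×10 + 632.39×5 = 60155.3 + 3161.95 = 63317.25
ΣP(Year 2)Q(Year 2) = 7471.80×10 + 488.92×5 = 74718 + 2444.6 = 77162.6
link = 63317.25/77162.6 = 0.820569
Chained index = 100 × 0.817233 × 1.053123 × 0.820569 = 70.6221

70.62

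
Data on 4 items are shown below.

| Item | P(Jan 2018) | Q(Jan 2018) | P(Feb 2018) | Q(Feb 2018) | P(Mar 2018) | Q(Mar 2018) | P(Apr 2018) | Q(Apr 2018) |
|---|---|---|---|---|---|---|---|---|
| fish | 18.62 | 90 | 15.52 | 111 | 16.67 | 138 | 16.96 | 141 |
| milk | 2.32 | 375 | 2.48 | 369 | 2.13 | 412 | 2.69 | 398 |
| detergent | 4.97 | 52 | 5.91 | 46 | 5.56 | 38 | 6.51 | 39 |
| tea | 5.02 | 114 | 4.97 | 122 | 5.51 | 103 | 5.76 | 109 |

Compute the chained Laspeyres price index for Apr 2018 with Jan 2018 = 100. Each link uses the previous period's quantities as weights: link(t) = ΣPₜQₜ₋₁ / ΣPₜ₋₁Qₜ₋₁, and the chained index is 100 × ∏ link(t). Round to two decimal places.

Link Jan 2018→Feb 2018:
ΣP(Feb 2018)Q(Jan 2018) = 15.52×90 + 2.48×375 + 5.91×52 + 4.97×114 = 1396.8 + 930 + 307.32 + 566.58 = 3200.7
ΣP(Jan 2018)Q(Jan 2018) = 18.62×90 + 2.32×375 + 4.97×52 + 5.02×114 = 1675.8 + 870 + 258.44 + 572.28 = 3376.52
link = 3200.7/3376.52 = 0.947929
Link Feb 2018→Mar 2018:
ΣP(Mar 2018)Q(Feb 2018) = 16.67×111 + 2.13×369 + 5.56×46 + 5.51×122 = 1850.37 + 785.97 + 255.76 + 672.22 = 3564.32
ΣP(Feb 2018)Q(Feb 2018) = 15.52×111 + 2.48×369 + 5.91×46 + 4.97×122 = 1722.72 + 915.12 + 271.86 + 606.34 = 3516.04
link = 3564.32/3516.04 = 1.013731
Link Mar 2018→Apr 2018:
ΣP(Apr 2018)Q(Mar 2018) = 16.96×138 + 2.69×412 + 6.51×38 + 5.76×103 = 2340.48 + 1108.28 + 247.38 + 593.28 = 4289.42
ΣP(Mar 2018)Q(Mar 2018) = 16.67×138 + 2.13×412 + 5.56×38 + 5.51×103 = 2300.46 + 877.56 + 211.28 + 567.53 = 3956.83
link = 4289.42/3956.83 = 1.084055
Chained index = 100 × 0.947929 × 1.013731 × 1.084055 = 104.1717

104.17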